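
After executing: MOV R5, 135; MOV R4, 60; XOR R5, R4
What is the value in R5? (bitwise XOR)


Register state trace:
  MOV R5, 135  → R5 = 135 (0b10000111)
  MOV R4, 60  → R4 = 60 (0b00111100)
  XOR R5, R4  → R5 = 135 XOR 60 = 187 (0b10111011)
Final: R5 = 187

187


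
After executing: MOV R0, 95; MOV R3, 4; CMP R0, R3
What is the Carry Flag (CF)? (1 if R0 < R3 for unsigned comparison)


Register state trace:
  MOV R0, 95  → R0 = 95
  MOV R3, 4  → R3 = 4
  CMP R0, R3  → unsigned 95 - 4: no borrow
  95 >= 4, so CF = 0
CF = 0

0


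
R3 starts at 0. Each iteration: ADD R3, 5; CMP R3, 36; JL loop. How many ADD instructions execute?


Loop trace (R3 starts at 0, target 36, step 5):
  ADD #1: R3 = 0 + 5 = 5  → 5 < 36, loop
  ADD #2: R3 = 5 + 5 = 10  → 10 < 36, loop
  ADD #3: R3 = 10 + 5 = 15  → 15 < 36, loop
  ADD #4: R3 = 15 + 5 = 20  → 20 < 36, loop
  ADD #5: R3 = 20 + 5 = 25  → 25 < 36, loop
  ADD #6: R3 = 25 + 5 = 30  → 30 < 36, loop
  ADD #7: R3 = 30 + 5 = 35  → 35 < 36, loop
  ADD #8: R3 = 35 + 5 = 40  → 40 >= 36, exit
Total ADD instructions: 8

8


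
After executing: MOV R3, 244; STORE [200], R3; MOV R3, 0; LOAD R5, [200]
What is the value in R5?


Register and memory trace:
  MOV R3, 244  → R3 = 244
  STORE [200], R3  → mem[200] = 244
  MOV R3, 0  → R3 = 0
  LOAD R5, [200]  → R5 = mem[200] = 244
Final: R5 = 244

244


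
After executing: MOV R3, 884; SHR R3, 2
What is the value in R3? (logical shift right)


Register state trace:
  MOV R3, 884  → R3 = 884
  SHR R3, 2  → R3 = 884 >> 2 = 884 // 2^2 = 221
Final: R3 = 221

221


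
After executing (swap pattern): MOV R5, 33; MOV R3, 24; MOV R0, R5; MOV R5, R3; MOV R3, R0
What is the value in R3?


Register state trace (swap pattern):
  MOV R5, 33  → R5 = 33
  MOV R3, 24  → R3 = 24
  MOV R0, R5  → R0 = 33  (save R5)
  MOV R5, R3  → R5 = 24  (R5 gets R3's value)
  MOV R3, R0  → R3 = 33  (R3 gets saved value)
Final: R3 = 33

33


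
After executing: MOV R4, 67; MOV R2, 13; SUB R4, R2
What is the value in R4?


Register state trace:
  MOV R4, 67  → R4 = 67
  MOV R2, 13  → R2 = 13
  SUB R4, R2  → R4 = 67 - 13 = 54
Final: R4 = 54

54


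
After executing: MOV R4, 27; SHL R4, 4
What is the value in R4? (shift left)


Register state trace:
  MOV R4, 27  → R4 = 27
  SHL R4, 4  → R4 = 27 << 4 = 27 * 2^4 = 432
Final: R4 = 432

432


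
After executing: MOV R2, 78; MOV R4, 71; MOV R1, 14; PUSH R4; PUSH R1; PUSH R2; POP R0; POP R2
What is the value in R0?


Stack trace (top is rightmost):
  MOV R2, 78  → R2 = 78
  MOV R4, 71  → R4 = 71
  MOV R1, 14  → R1 = 14
  PUSH R4  → stack: [71]
  PUSH R1  → stack: [71, 14]
  PUSH R2  → stack: [71, 14, 78]
  POP R0  → R0 = 78, stack: [71, 14]
  POP R2  → R2 = 14, stack: [71]
Final: R0 = 78

78


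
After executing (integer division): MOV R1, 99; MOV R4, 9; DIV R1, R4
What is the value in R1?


Register state trace:
  MOV R1, 99  → R1 = 99
  MOV R4, 9  → R4 = 9
  DIV R1, R4  → R1 = 99 // 9 = 11
Final: R1 = 11

11


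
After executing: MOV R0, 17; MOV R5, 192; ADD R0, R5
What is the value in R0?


Register state trace:
  MOV R0, 17  → R0 = 17
  MOV R5, 192  → R5 = 192
  ADD R0, R5  → R0 = 17 + 192 = 209
Final: R0 = 209

209


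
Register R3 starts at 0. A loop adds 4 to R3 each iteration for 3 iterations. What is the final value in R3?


Starting value: R3 = 0
  Iter 1: R3 = 0 + 4 = 4
  Iter 2: R3 = 4 + 4 = 8
  Iter 3: R3 = 8 + 4 = 12
Final: R3 = 12

12


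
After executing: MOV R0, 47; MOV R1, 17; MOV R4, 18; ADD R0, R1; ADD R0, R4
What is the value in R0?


Register state trace:
  MOV R0, 47  → R0 = 47
  MOV R1, 17  → R1 = 17
  MOV R4, 18  → R4 = 18
  ADD R0, R1  → R0 = 47 + 17 = 64
  ADD R0, R4  → R0 = 64 + 18 = 82
Final: R0 = 82

82


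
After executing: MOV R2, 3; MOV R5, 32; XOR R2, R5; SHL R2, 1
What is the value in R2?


Register state trace:
  MOV R2, 3  → R2 = 3 (0b00000011)
  MOV R5, 32  → R5 = 32 (0b00100000)
  XOR R2, R5  → R2 = 3 XOR 32 = 35 (0b00100011)
  SHL R2, 1  → R2 = 35 << 1 = 70
Final: R2 = 70

70


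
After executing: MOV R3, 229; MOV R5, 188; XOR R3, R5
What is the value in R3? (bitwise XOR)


Register state trace:
  MOV R3, 229  → R3 = 229 (0b11100101)
  MOV R5, 188  → R5 = 188 (0b10111100)
  XOR R3, R5  → R3 = 229 XOR 188 = 89 (0b01011001)
Final: R3 = 89

89


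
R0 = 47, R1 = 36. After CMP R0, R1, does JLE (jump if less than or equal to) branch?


Trace:
  R0 = 47, R1 = 36
  CMP R0, R1  → compares 47 vs 36
  JLE checks: is 47 less than or equal to 36?
  47 > 36, so condition is false
Branch taken: No

No


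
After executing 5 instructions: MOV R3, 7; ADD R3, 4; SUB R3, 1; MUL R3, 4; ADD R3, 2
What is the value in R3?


Register state trace:
  MOV R3, 7  → R3 = 7
  ADD R3, 4  → R3 = 7 + 4 = 11
  SUB R3, 1  → R3 = 11 - 1 = 10
  MUL R3, 4  → R3 = 10 * 4 = 40
  ADD R3, 2  → R3 = 40 + 2 = 42
Final: R3 = 42

42


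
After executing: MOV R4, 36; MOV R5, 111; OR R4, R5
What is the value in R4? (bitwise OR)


Register state trace:
  MOV R4, 36  → R4 = 36 (0b00100100)
  MOV R5, 111  → R5 = 111 (0b01101111)
  OR R4, R5   → R4 = 36 OR 111 = 111 (0b01101111)
Final: R4 = 111

111


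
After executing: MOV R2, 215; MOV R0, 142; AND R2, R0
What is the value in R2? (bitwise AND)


Register state trace:
  MOV R2, 215  → R2 = 215 (0b11010111)
  MOV R0, 142  → R0 = 142 (0b10001110)
  AND R2, R0  → R2 = 215 AND 142 = 134 (0b10000110)
Final: R2 = 134

134


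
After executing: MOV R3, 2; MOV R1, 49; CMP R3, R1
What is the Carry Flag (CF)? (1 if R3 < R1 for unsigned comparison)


Register state trace:
  MOV R3, 2  → R3 = 2
  MOV R1, 49  → R1 = 49
  CMP R3, R1  → unsigned 2 - 49: borrow occurs
  2 < 49, so CF = 1
CF = 1

1


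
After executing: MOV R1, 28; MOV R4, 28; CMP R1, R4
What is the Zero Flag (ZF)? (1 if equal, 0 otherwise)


Register state trace:
  MOV R1, 28  → R1 = 28
  MOV R4, 28  → R4 = 28
  CMP R1, R4  → computes 28 - 28 = 0
  Result is zero, so values are equal
ZF = 1

1


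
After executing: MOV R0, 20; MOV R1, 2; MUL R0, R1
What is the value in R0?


Register state trace:
  MOV R0, 20  → R0 = 20
  MOV R1, 2  → R1 = 2
  MUL R0, R1  → R0 = 20 * 2 = 40
Final: R0 = 40

40


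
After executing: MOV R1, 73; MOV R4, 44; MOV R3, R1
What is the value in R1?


Register state trace:
  MOV R1, 73  → R1 = 73
  MOV R4, 44  → R4 = 44
  MOV R3, R1  → R3 = 73
Final: R1 = 73

73


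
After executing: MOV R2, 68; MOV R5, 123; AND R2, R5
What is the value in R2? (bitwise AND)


Register state trace:
  MOV R2, 68  → R2 = 68 (0b01000100)
  MOV R5, 123  → R5 = 123 (0b01111011)
  AND R2, R5  → R2 = 68 AND 123 = 64 (0b01000000)
Final: R2 = 64

64


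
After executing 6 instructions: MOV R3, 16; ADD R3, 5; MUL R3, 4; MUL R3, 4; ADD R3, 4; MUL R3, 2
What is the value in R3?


Register state trace:
  MOV R3, 16  → R3 = 16
  ADD R3, 5  → R3 = 16 + 5 = 21
  MUL R3, 4  → R3 = 21 * 4 = 84
  MUL R3, 4  → R3 = 84 * 4 = 336
  ADD R3, 4  → R3 = 336 + 4 = 340
  MUL R3, 2  → R3 = 340 * 2 = 680
Final: R3 = 680

680


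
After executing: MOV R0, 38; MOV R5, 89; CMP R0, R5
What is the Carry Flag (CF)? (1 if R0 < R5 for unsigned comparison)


Register state trace:
  MOV R0, 38  → R0 = 38
  MOV R5, 89  → R5 = 89
  CMP R0, R5  → unsigned 38 - 89: borrow occurs
  38 < 89, so CF = 1
CF = 1

1


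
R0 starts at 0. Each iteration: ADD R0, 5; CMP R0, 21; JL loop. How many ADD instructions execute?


Loop trace (R0 starts at 0, target 21, step 5):
  ADD #1: R0 = 0 + 5 = 5  → 5 < 21, loop
  ADD #2: R0 = 5 + 5 = 10  → 10 < 21, loop
  ADD #3: R0 = 10 + 5 = 15  → 15 < 21, loop
  ADD #4: R0 = 15 + 5 = 20  → 20 < 21, loop
  ADD #5: R0 = 20 + 5 = 25  → 25 >= 21, exit
Total ADD instructions: 5

5


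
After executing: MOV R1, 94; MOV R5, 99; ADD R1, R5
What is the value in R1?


Register state trace:
  MOV R1, 94  → R1 = 94
  MOV R5, 99  → R5 = 99
  ADD R1, R5  → R1 = 94 + 99 = 193
Final: R1 = 193

193


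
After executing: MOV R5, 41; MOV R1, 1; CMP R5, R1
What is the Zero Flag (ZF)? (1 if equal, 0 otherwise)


Register state trace:
  MOV R5, 41  → R5 = 41
  MOV R1, 1  → R1 = 1
  CMP R5, R1  → computes 41 - 1 = 40
  Result is nonzero, so values are not equal
ZF = 0

0


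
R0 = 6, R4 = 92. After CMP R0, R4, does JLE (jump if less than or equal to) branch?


Trace:
  R0 = 6, R4 = 92
  CMP R0, R4  → compares 6 vs 92
  JLE checks: is 6 less than or equal to 92?
  6 < 92, so condition is true
Branch taken: Yes

Yes


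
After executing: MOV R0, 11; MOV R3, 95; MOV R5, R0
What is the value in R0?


Register state trace:
  MOV R0, 11  → R0 = 11
  MOV R3, 95  → R3 = 95
  MOV R5, R0  → R5 = 11
Final: R0 = 11

11


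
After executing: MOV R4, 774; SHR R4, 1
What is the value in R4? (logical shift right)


Register state trace:
  MOV R4, 774  → R4 = 774
  SHR R4, 1  → R4 = 774 >> 1 = 774 // 2^1 = 387
Final: R4 = 387

387


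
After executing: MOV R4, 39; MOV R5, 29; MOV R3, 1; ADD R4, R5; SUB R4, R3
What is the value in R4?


Register state trace:
  MOV R4, 39  → R4 = 39
  MOV R5, 29  → R5 = 29
  MOV R3, 1  → R3 = 1
  ADD R4, R5  → R4 = 39 + 29 = 68
  SUB R4, R3  → R4 = 68 - 1 = 67
Final: R4 = 67

67


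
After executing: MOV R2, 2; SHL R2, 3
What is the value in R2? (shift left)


Register state trace:
  MOV R2, 2  → R2 = 2
  SHL R2, 3  → R2 = 2 << 3 = 2 * 2^3 = 16
Final: R2 = 16

16


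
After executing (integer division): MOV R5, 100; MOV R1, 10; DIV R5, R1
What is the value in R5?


Register state trace:
  MOV R5, 100  → R5 = 100
  MOV R1, 10  → R1 = 10
  DIV R5, R1  → R5 = 100 // 10 = 10
Final: R5 = 10

10


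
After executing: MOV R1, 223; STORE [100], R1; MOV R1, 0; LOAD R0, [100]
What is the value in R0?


Register and memory trace:
  MOV R1, 223  → R1 = 223
  STORE [100], R1  → mem[100] = 223
  MOV R1, 0  → R1 = 0
  LOAD R0, [100]  → R0 = mem[100] = 223
Final: R0 = 223

223


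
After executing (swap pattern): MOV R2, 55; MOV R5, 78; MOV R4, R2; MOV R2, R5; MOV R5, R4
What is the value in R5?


Register state trace (swap pattern):
  MOV R2, 55  → R2 = 55
  MOV R5, 78  → R5 = 78
  MOV R4, R2  → R4 = 55  (save R2)
  MOV R2, R5  → R2 = 78  (R2 gets R5's value)
  MOV R5, R4  → R5 = 55  (R5 gets saved value)
Final: R5 = 55

55


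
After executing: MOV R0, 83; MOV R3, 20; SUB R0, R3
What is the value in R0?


Register state trace:
  MOV R0, 83  → R0 = 83
  MOV R3, 20  → R3 = 20
  SUB R0, R3  → R0 = 83 - 20 = 63
Final: R0 = 63

63


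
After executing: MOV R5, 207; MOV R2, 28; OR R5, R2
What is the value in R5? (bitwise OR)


Register state trace:
  MOV R5, 207  → R5 = 207 (0b11001111)
  MOV R2, 28  → R2 = 28 (0b00011100)
  OR R5, R2   → R5 = 207 OR 28 = 223 (0b11011111)
Final: R5 = 223

223


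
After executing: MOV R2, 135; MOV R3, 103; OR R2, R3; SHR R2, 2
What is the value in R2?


Register state trace:
  MOV R2, 135  → R2 = 135 (0b10000111)
  MOV R3, 103  → R3 = 103 (0b01100111)
  OR R2, R3  → R2 = 135 OR 103 = 231 (0b11100111)
  SHR R2, 2  → R2 = 231 >> 2 = 57
Final: R2 = 57

57


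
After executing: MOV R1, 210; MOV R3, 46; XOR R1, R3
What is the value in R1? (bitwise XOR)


Register state trace:
  MOV R1, 210  → R1 = 210 (0b11010010)
  MOV R3, 46  → R3 = 46 (0b00101110)
  XOR R1, R3  → R1 = 210 XOR 46 = 252 (0b11111100)
Final: R1 = 252

252


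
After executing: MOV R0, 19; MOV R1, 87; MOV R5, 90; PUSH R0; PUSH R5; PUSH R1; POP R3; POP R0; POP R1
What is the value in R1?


Stack trace (top is rightmost):
  MOV R0, 19  → R0 = 19
  MOV R1, 87  → R1 = 87
  MOV R5, 90  → R5 = 90
  PUSH R0  → stack: [19]
  PUSH R5  → stack: [19, 90]
  PUSH R1  → stack: [19, 90, 87]
  POP R3  → R3 = 87, stack: [19, 90]
  POP R0  → R0 = 90, stack: [19]
  POP R1  → R1 = 19, stack: []
Final: R1 = 19

19


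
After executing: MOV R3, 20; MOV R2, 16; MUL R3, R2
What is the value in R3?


Register state trace:
  MOV R3, 20  → R3 = 20
  MOV R2, 16  → R2 = 16
  MUL R3, R2  → R3 = 20 * 16 = 320
Final: R3 = 320

320


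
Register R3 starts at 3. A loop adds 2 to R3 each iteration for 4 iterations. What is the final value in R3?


Starting value: R3 = 3
  Iter 1: R3 = 3 + 2 = 5
  Iter 2: R3 = 5 + 2 = 7
  Iter 3: R3 = 7 + 2 = 9
  Iter 4: R3 = 9 + 2 = 11
Final: R3 = 11

11


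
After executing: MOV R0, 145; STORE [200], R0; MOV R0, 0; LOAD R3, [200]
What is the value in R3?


Register and memory trace:
  MOV R0, 145  → R0 = 145
  STORE [200], R0  → mem[200] = 145
  MOV R0, 0  → R0 = 0
  LOAD R3, [200]  → R3 = mem[200] = 145
Final: R3 = 145

145


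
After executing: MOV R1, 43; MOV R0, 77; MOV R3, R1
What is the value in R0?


Register state trace:
  MOV R1, 43  → R1 = 43
  MOV R0, 77  → R0 = 77
  MOV R3, R1  → R3 = 43
Final: R0 = 77

77


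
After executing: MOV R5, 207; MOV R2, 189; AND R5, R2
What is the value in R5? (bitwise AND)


Register state trace:
  MOV R5, 207  → R5 = 207 (0b11001111)
  MOV R2, 189  → R2 = 189 (0b10111101)
  AND R5, R2  → R5 = 207 AND 189 = 141 (0b10001101)
Final: R5 = 141

141


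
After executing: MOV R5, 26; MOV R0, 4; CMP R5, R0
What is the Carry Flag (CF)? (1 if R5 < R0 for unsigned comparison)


Register state trace:
  MOV R5, 26  → R5 = 26
  MOV R0, 4  → R0 = 4
  CMP R5, R0  → unsigned 26 - 4: no borrow
  26 >= 4, so CF = 0
CF = 0

0


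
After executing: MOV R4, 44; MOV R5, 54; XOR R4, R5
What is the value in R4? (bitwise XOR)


Register state trace:
  MOV R4, 44  → R4 = 44 (0b00101100)
  MOV R5, 54  → R5 = 54 (0b00110110)
  XOR R4, R5  → R4 = 44 XOR 54 = 26 (0b00011010)
Final: R4 = 26

26


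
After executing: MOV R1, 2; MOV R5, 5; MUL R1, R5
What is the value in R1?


Register state trace:
  MOV R1, 2  → R1 = 2
  MOV R5, 5  → R5 = 5
  MUL R1, R5  → R1 = 2 * 5 = 10
Final: R1 = 10

10


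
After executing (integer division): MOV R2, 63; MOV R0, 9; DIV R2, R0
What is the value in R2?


Register state trace:
  MOV R2, 63  → R2 = 63
  MOV R0, 9  → R0 = 9
  DIV R2, R0  → R2 = 63 // 9 = 7
Final: R2 = 7

7


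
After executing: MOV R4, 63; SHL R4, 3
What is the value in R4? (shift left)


Register state trace:
  MOV R4, 63  → R4 = 63
  SHL R4, 3  → R4 = 63 << 3 = 63 * 2^3 = 504
Final: R4 = 504

504


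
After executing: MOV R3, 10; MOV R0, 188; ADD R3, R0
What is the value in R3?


Register state trace:
  MOV R3, 10  → R3 = 10
  MOV R0, 188  → R0 = 188
  ADD R3, R0  → R3 = 10 + 188 = 198
Final: R3 = 198

198


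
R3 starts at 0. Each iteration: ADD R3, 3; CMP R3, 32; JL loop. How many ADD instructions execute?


Loop trace (R3 starts at 0, target 32, step 3):
  ADD #1: R3 = 0 + 3 = 3  → 3 < 32, loop
  ADD #2: R3 = 3 + 3 = 6  → 6 < 32, loop
  ADD #3: R3 = 6 + 3 = 9  → 9 < 32, loop
  ADD #4: R3 = 9 + 3 = 12  → 12 < 32, loop
  ADD #5: R3 = 12 + 3 = 15  → 15 < 32, loop
  ADD #6: R3 = 15 + 3 = 18  → 18 < 32, loop
  ADD #7: R3 = 18 + 3 = 21  → 21 < 32, loop
  ADD #8: R3 = 21 + 3 = 24  → 24 < 32, loop
  ADD #9: R3 = 24 + 3 = 27  → 27 < 32, loop
  ADD #10: R3 = 27 + 3 = 30  → 30 < 32, loop
  ADD #11: R3 = 30 + 3 = 33  → 33 >= 32, exit
Total ADD instructions: 11

11


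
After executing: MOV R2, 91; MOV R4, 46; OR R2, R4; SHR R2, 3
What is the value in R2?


Register state trace:
  MOV R2, 91  → R2 = 91 (0b01011011)
  MOV R4, 46  → R4 = 46 (0b00101110)
  OR R2, R4  → R2 = 91 OR 46 = 127 (0b01111111)
  SHR R2, 3  → R2 = 127 >> 3 = 15
Final: R2 = 15

15


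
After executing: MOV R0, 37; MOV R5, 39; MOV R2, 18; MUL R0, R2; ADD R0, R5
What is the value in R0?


Register state trace:
  MOV R0, 37  → R0 = 37
  MOV R5, 39  → R5 = 39
  MOV R2, 18  → R2 = 18
  MUL R0, R2  → R0 = 37 * 18 = 666
  ADD R0, R5  → R0 = 666 + 39 = 705
Final: R0 = 705

705


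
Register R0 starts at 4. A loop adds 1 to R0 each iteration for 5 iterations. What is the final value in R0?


Starting value: R0 = 4
  Iter 1: R0 = 4 + 1 = 5
  Iter 2: R0 = 5 + 1 = 6
  Iter 3: R0 = 6 + 1 = 7
  Iter 4: R0 = 7 + 1 = 8
  Iter 5: R0 = 8 + 1 = 9
Final: R0 = 9

9


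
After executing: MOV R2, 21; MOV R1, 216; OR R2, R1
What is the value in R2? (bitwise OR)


Register state trace:
  MOV R2, 21  → R2 = 21 (0b00010101)
  MOV R1, 216  → R1 = 216 (0b11011000)
  OR R2, R1   → R2 = 21 OR 216 = 221 (0b11011101)
Final: R2 = 221

221


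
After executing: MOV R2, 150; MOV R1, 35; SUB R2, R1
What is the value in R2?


Register state trace:
  MOV R2, 150  → R2 = 150
  MOV R1, 35  → R1 = 35
  SUB R2, R1  → R2 = 150 - 35 = 115
Final: R2 = 115

115


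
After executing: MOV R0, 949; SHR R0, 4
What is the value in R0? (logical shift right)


Register state trace:
  MOV R0, 949  → R0 = 949
  SHR R0, 4  → R0 = 949 >> 4 = 949 // 2^4 = 59
Final: R0 = 59

59


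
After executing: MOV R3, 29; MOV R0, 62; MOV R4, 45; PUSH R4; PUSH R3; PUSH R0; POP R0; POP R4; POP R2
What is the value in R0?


Stack trace (top is rightmost):
  MOV R3, 29  → R3 = 29
  MOV R0, 62  → R0 = 62
  MOV R4, 45  → R4 = 45
  PUSH R4  → stack: [45]
  PUSH R3  → stack: [45, 29]
  PUSH R0  → stack: [45, 29, 62]
  POP R0  → R0 = 62, stack: [45, 29]
  POP R4  → R4 = 29, stack: [45]
  POP R2  → R2 = 45, stack: []
Final: R0 = 62

62


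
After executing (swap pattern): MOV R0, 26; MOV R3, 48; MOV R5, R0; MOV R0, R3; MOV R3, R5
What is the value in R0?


Register state trace (swap pattern):
  MOV R0, 26  → R0 = 26
  MOV R3, 48  → R3 = 48
  MOV R5, R0  → R5 = 26  (save R0)
  MOV R0, R3  → R0 = 48  (R0 gets R3's value)
  MOV R3, R5  → R3 = 26  (R3 gets saved value)
Final: R0 = 48

48


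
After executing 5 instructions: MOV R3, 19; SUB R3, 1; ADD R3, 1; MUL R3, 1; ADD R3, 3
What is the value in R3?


Register state trace:
  MOV R3, 19  → R3 = 19
  SUB R3, 1  → R3 = 19 - 1 = 18
  ADD R3, 1  → R3 = 18 + 1 = 19
  MUL R3, 1  → R3 = 19 * 1 = 19
  ADD R3, 3  → R3 = 19 + 3 = 22
Final: R3 = 22

22


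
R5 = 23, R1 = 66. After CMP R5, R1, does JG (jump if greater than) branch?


Trace:
  R5 = 23, R1 = 66
  CMP R5, R1  → compares 23 vs 66
  JG checks: is 23 greater than 66?
  23 < 66, so condition is false
Branch taken: No

No


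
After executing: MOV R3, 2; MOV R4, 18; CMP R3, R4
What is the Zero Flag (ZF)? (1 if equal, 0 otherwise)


Register state trace:
  MOV R3, 2  → R3 = 2
  MOV R4, 18  → R4 = 18
  CMP R3, R4  → computes 2 - 18 = -16
  Result is nonzero, so values are not equal
ZF = 0

0


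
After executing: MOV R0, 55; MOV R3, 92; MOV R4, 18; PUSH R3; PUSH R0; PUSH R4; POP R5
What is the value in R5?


Stack trace (top is rightmost):
  MOV R0, 55  → R0 = 55
  MOV R3, 92  → R3 = 92
  MOV R4, 18  → R4 = 18
  PUSH R3  → stack: [92]
  PUSH R0  → stack: [92, 55]
  PUSH R4  → stack: [92, 55, 18]
  POP R5  → R5 = 18, stack: [92, 55]
Final: R5 = 18

18


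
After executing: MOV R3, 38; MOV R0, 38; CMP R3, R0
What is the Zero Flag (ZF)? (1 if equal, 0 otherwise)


Register state trace:
  MOV R3, 38  → R3 = 38
  MOV R0, 38  → R0 = 38
  CMP R3, R0  → computes 38 - 38 = 0
  Result is zero, so values are equal
ZF = 1

1


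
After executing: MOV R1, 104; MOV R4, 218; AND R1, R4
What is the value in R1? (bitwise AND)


Register state trace:
  MOV R1, 104  → R1 = 104 (0b01101000)
  MOV R4, 218  → R4 = 218 (0b11011010)
  AND R1, R4  → R1 = 104 AND 218 = 72 (0b01001000)
Final: R1 = 72

72


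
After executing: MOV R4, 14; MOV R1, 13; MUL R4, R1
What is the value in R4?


Register state trace:
  MOV R4, 14  → R4 = 14
  MOV R1, 13  → R1 = 13
  MUL R4, R1  → R4 = 14 * 13 = 182
Final: R4 = 182

182


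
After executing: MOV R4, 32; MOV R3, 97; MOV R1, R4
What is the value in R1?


Register state trace:
  MOV R4, 32  → R4 = 32
  MOV R3, 97  → R3 = 97
  MOV R1, R4  → R1 = 32
Final: R1 = 32

32


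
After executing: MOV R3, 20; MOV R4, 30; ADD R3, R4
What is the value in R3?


Register state trace:
  MOV R3, 20  → R3 = 20
  MOV R4, 30  → R4 = 30
  ADD R3, R4  → R3 = 20 + 30 = 50
Final: R3 = 50

50


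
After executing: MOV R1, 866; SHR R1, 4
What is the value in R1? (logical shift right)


Register state trace:
  MOV R1, 866  → R1 = 866
  SHR R1, 4  → R1 = 866 >> 4 = 866 // 2^4 = 54
Final: R1 = 54

54


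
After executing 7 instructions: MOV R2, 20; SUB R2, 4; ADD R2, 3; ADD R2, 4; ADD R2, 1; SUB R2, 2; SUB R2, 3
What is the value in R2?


Register state trace:
  MOV R2, 20  → R2 = 20
  SUB R2, 4  → R2 = 20 - 4 = 16
  ADD R2, 3  → R2 = 16 + 3 = 19
  ADD R2, 4  → R2 = 19 + 4 = 23
  ADD R2, 1  → R2 = 23 + 1 = 24
  SUB R2, 2  → R2 = 24 - 2 = 22
  SUB R2, 3  → R2 = 22 - 3 = 19
Final: R2 = 19

19


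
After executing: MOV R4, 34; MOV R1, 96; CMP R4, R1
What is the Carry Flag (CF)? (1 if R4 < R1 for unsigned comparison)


Register state trace:
  MOV R4, 34  → R4 = 34
  MOV R1, 96  → R1 = 96
  CMP R4, R1  → unsigned 34 - 96: borrow occurs
  34 < 96, so CF = 1
CF = 1

1


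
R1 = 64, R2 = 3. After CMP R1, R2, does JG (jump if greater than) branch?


Trace:
  R1 = 64, R2 = 3
  CMP R1, R2  → compares 64 vs 3
  JG checks: is 64 greater than 3?
  64 > 3, so condition is true
Branch taken: Yes

Yes


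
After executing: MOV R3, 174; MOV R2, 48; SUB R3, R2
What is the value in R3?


Register state trace:
  MOV R3, 174  → R3 = 174
  MOV R2, 48  → R2 = 48
  SUB R3, R2  → R3 = 174 - 48 = 126
Final: R3 = 126

126


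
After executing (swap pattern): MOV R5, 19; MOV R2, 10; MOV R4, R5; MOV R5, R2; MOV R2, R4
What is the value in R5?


Register state trace (swap pattern):
  MOV R5, 19  → R5 = 19
  MOV R2, 10  → R2 = 10
  MOV R4, R5  → R4 = 19  (save R5)
  MOV R5, R2  → R5 = 10  (R5 gets R2's value)
  MOV R2, R4  → R2 = 19  (R2 gets saved value)
Final: R5 = 10

10


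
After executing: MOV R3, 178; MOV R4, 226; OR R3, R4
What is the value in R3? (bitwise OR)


Register state trace:
  MOV R3, 178  → R3 = 178 (0b10110010)
  MOV R4, 226  → R4 = 226 (0b11100010)
  OR R3, R4   → R3 = 178 OR 226 = 242 (0b11110010)
Final: R3 = 242

242


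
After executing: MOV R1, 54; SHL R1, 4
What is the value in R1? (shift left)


Register state trace:
  MOV R1, 54  → R1 = 54
  SHL R1, 4  → R1 = 54 << 4 = 54 * 2^4 = 864
Final: R1 = 864

864


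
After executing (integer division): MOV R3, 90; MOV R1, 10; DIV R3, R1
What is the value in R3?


Register state trace:
  MOV R3, 90  → R3 = 90
  MOV R1, 10  → R1 = 10
  DIV R3, R1  → R3 = 90 // 10 = 9
Final: R3 = 9

9


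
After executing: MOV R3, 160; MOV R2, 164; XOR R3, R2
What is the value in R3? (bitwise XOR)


Register state trace:
  MOV R3, 160  → R3 = 160 (0b10100000)
  MOV R2, 164  → R2 = 164 (0b10100100)
  XOR R3, R2  → R3 = 160 XOR 164 = 4 (0b00000100)
Final: R3 = 4

4


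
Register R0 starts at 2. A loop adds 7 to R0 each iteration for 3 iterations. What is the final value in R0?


Starting value: R0 = 2
  Iter 1: R0 = 2 + 7 = 9
  Iter 2: R0 = 9 + 7 = 16
  Iter 3: R0 = 16 + 7 = 23
Final: R0 = 23

23


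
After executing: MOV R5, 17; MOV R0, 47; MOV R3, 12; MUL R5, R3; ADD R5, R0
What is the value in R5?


Register state trace:
  MOV R5, 17  → R5 = 17
  MOV R0, 47  → R0 = 47
  MOV R3, 12  → R3 = 12
  MUL R5, R3  → R5 = 17 * 12 = 204
  ADD R5, R0  → R5 = 204 + 47 = 251
Final: R5 = 251

251


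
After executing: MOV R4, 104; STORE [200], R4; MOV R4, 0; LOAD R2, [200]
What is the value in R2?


Register and memory trace:
  MOV R4, 104  → R4 = 104
  STORE [200], R4  → mem[200] = 104
  MOV R4, 0  → R4 = 0
  LOAD R2, [200]  → R2 = mem[200] = 104
Final: R2 = 104

104


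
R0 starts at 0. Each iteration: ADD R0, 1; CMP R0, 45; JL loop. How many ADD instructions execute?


Loop trace (R0 starts at 0, target 45, step 1):
  ADD #1: R0 = 0 + 1 = 1  → 1 < 45, loop
  ADD #2: R0 = 1 + 1 = 2  → 2 < 45, loop
  ADD #3: R0 = 2 + 1 = 3  → 3 < 45, loop
  ADD #4: R0 = 3 + 1 = 4  → 4 < 45, loop
  ADD #5: R0 = 4 + 1 = 5  → 5 < 45, loop
  ADD #6: R0 = 5 + 1 = 6  → 6 < 45, loop
  ADD #7: R0 = 6 + 1 = 7  → 7 < 45, loop
  ADD #8: R0 = 7 + 1 = 8  → 8 < 45, loop
  ADD #9: R0 = 8 + 1 = 9  → 9 < 45, loop
  ADD #10: R0 = 9 + 1 = 10  → 10 < 45, loop
  ADD #11: R0 = 10 + 1 = 11  → 11 < 45, loop
  ADD #12: R0 = 11 + 1 = 12  → 12 < 45, loop
  ADD #13: R0 = 12 + 1 = 13  → 13 < 45, loop
  ADD #14: R0 = 13 + 1 = 14  → 14 < 45, loop
  ADD #15: R0 = 14 + 1 = 15  → 15 < 45, loop
  ADD #16: R0 = 15 + 1 = 16  → 16 < 45, loop
  ADD #17: R0 = 16 + 1 = 17  → 17 < 45, loop
  ADD #18: R0 = 17 + 1 = 18  → 18 < 45, loop
  ADD #19: R0 = 18 + 1 = 19  → 19 < 45, loop
  ADD #20: R0 = 19 + 1 = 20  → 20 < 45, loop
  ADD #21: R0 = 20 + 1 = 21  → 21 < 45, loop
  ADD #22: R0 = 21 + 1 = 22  → 22 < 45, loop
  ADD #23: R0 = 22 + 1 = 23  → 23 < 45, loop
  ADD #24: R0 = 23 + 1 = 24  → 24 < 45, loop
  ADD #25: R0 = 24 + 1 = 25  → 25 < 45, loop
  ADD #26: R0 = 25 + 1 = 26  → 26 < 45, loop
  ADD #27: R0 = 26 + 1 = 27  → 27 < 45, loop
  ADD #28: R0 = 27 + 1 = 28  → 28 < 45, loop
  ADD #29: R0 = 28 + 1 = 29  → 29 < 45, loop
  ADD #30: R0 = 29 + 1 = 30  → 30 < 45, loop
  ADD #31: R0 = 30 + 1 = 31  → 31 < 45, loop
  ADD #32: R0 = 31 + 1 = 32  → 32 < 45, loop
  ADD #33: R0 = 32 + 1 = 33  → 33 < 45, loop
  ADD #34: R0 = 33 + 1 = 34  → 34 < 45, loop
  ADD #35: R0 = 34 + 1 = 35  → 35 < 45, loop
  ADD #36: R0 = 35 + 1 = 36  → 36 < 45, loop
  ADD #37: R0 = 36 + 1 = 37  → 37 < 45, loop
  ADD #38: R0 = 37 + 1 = 38  → 38 < 45, loop
  ADD #39: R0 = 38 + 1 = 39  → 39 < 45, loop
  ADD #40: R0 = 39 + 1 = 40  → 40 < 45, loop
  ADD #41: R0 = 40 + 1 = 41  → 41 < 45, loop
  ADD #42: R0 = 41 + 1 = 42  → 42 < 45, loop
  ADD #43: R0 = 42 + 1 = 43  → 43 < 45, loop
  ADD #44: R0 = 43 + 1 = 44  → 44 < 45, loop
  ADD #45: R0 = 44 + 1 = 45  → 45 >= 45, exit
Total ADD instructions: 45

45


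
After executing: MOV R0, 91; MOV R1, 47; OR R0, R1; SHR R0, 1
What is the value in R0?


Register state trace:
  MOV R0, 91  → R0 = 91 (0b01011011)
  MOV R1, 47  → R1 = 47 (0b00101111)
  OR R0, R1  → R0 = 91 OR 47 = 127 (0b01111111)
  SHR R0, 1  → R0 = 127 >> 1 = 63
Final: R0 = 63

63


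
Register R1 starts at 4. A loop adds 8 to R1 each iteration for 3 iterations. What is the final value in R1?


Starting value: R1 = 4
  Iter 1: R1 = 4 + 8 = 12
  Iter 2: R1 = 12 + 8 = 20
  Iter 3: R1 = 20 + 8 = 28
Final: R1 = 28

28


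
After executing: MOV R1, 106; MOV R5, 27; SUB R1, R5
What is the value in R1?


Register state trace:
  MOV R1, 106  → R1 = 106
  MOV R5, 27  → R5 = 27
  SUB R1, R5  → R1 = 106 - 27 = 79
Final: R1 = 79

79


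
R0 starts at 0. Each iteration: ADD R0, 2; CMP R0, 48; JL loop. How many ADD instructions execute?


Loop trace (R0 starts at 0, target 48, step 2):
  ADD #1: R0 = 0 + 2 = 2  → 2 < 48, loop
  ADD #2: R0 = 2 + 2 = 4  → 4 < 48, loop
  ADD #3: R0 = 4 + 2 = 6  → 6 < 48, loop
  ADD #4: R0 = 6 + 2 = 8  → 8 < 48, loop
  ADD #5: R0 = 8 + 2 = 10  → 10 < 48, loop
  ADD #6: R0 = 10 + 2 = 12  → 12 < 48, loop
  ADD #7: R0 = 12 + 2 = 14  → 14 < 48, loop
  ADD #8: R0 = 14 + 2 = 16  → 16 < 48, loop
  ADD #9: R0 = 16 + 2 = 18  → 18 < 48, loop
  ADD #10: R0 = 18 + 2 = 20  → 20 < 48, loop
  ADD #11: R0 = 20 + 2 = 22  → 22 < 48, loop
  ADD #12: R0 = 22 + 2 = 24  → 24 < 48, loop
  ADD #13: R0 = 24 + 2 = 26  → 26 < 48, loop
  ADD #14: R0 = 26 + 2 = 28  → 28 < 48, loop
  ADD #15: R0 = 28 + 2 = 30  → 30 < 48, loop
  ADD #16: R0 = 30 + 2 = 32  → 32 < 48, loop
  ADD #17: R0 = 32 + 2 = 34  → 34 < 48, loop
  ADD #18: R0 = 34 + 2 = 36  → 36 < 48, loop
  ADD #19: R0 = 36 + 2 = 38  → 38 < 48, loop
  ADD #20: R0 = 38 + 2 = 40  → 40 < 48, loop
  ADD #21: R0 = 40 + 2 = 42  → 42 < 48, loop
  ADD #22: R0 = 42 + 2 = 44  → 44 < 48, loop
  ADD #23: R0 = 44 + 2 = 46  → 46 < 48, loop
  ADD #24: R0 = 46 + 2 = 48  → 48 >= 48, exit
Total ADD instructions: 24

24


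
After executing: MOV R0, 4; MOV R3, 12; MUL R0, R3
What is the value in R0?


Register state trace:
  MOV R0, 4  → R0 = 4
  MOV R3, 12  → R3 = 12
  MUL R0, R3  → R0 = 4 * 12 = 48
Final: R0 = 48

48


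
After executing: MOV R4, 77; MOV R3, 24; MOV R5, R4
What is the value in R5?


Register state trace:
  MOV R4, 77  → R4 = 77
  MOV R3, 24  → R3 = 24
  MOV R5, R4  → R5 = 77
Final: R5 = 77

77


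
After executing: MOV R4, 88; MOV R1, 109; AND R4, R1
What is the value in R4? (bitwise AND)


Register state trace:
  MOV R4, 88  → R4 = 88 (0b01011000)
  MOV R1, 109  → R1 = 109 (0b01101101)
  AND R4, R1  → R4 = 88 AND 109 = 72 (0b01001000)
Final: R4 = 72

72


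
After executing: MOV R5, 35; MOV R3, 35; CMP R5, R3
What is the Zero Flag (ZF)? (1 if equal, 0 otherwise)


Register state trace:
  MOV R5, 35  → R5 = 35
  MOV R3, 35  → R3 = 35
  CMP R5, R3  → computes 35 - 35 = 0
  Result is zero, so values are equal
ZF = 1

1


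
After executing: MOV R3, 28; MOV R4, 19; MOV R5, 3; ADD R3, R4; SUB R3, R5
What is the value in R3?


Register state trace:
  MOV R3, 28  → R3 = 28
  MOV R4, 19  → R4 = 19
  MOV R5, 3  → R5 = 3
  ADD R3, R4  → R3 = 28 + 19 = 47
  SUB R3, R5  → R3 = 47 - 3 = 44
Final: R3 = 44

44


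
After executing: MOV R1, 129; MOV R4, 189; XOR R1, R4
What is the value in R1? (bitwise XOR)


Register state trace:
  MOV R1, 129  → R1 = 129 (0b10000001)
  MOV R4, 189  → R4 = 189 (0b10111101)
  XOR R1, R4  → R1 = 129 XOR 189 = 60 (0b00111100)
Final: R1 = 60

60


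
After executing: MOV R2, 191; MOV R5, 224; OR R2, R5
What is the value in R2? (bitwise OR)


Register state trace:
  MOV R2, 191  → R2 = 191 (0b10111111)
  MOV R5, 224  → R5 = 224 (0b11100000)
  OR R2, R5   → R2 = 191 OR 224 = 255 (0b11111111)
Final: R2 = 255

255


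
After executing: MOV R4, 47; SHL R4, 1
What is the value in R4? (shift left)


Register state trace:
  MOV R4, 47  → R4 = 47
  SHL R4, 1  → R4 = 47 << 1 = 47 * 2^1 = 94
Final: R4 = 94

94


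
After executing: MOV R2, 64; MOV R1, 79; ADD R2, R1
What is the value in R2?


Register state trace:
  MOV R2, 64  → R2 = 64
  MOV R1, 79  → R1 = 79
  ADD R2, R1  → R2 = 64 + 79 = 143
Final: R2 = 143

143


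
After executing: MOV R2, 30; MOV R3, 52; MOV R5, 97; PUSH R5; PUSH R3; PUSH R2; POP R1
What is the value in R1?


Stack trace (top is rightmost):
  MOV R2, 30  → R2 = 30
  MOV R3, 52  → R3 = 52
  MOV R5, 97  → R5 = 97
  PUSH R5  → stack: [97]
  PUSH R3  → stack: [97, 52]
  PUSH R2  → stack: [97, 52, 30]
  POP R1  → R1 = 30, stack: [97, 52]
Final: R1 = 30

30


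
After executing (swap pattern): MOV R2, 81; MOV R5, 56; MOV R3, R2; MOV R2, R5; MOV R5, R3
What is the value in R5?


Register state trace (swap pattern):
  MOV R2, 81  → R2 = 81
  MOV R5, 56  → R5 = 56
  MOV R3, R2  → R3 = 81  (save R2)
  MOV R2, R5  → R2 = 56  (R2 gets R5's value)
  MOV R5, R3  → R5 = 81  (R5 gets saved value)
Final: R5 = 81

81


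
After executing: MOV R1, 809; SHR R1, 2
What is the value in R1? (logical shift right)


Register state trace:
  MOV R1, 809  → R1 = 809
  SHR R1, 2  → R1 = 809 >> 2 = 809 // 2^2 = 202
Final: R1 = 202

202


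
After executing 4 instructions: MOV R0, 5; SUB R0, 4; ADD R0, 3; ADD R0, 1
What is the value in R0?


Register state trace:
  MOV R0, 5  → R0 = 5
  SUB R0, 4  → R0 = 5 - 4 = 1
  ADD R0, 3  → R0 = 1 + 3 = 4
  ADD R0, 1  → R0 = 4 + 1 = 5
Final: R0 = 5

5


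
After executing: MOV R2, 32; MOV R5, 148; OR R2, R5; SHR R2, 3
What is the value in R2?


Register state trace:
  MOV R2, 32  → R2 = 32 (0b00100000)
  MOV R5, 148  → R5 = 148 (0b10010100)
  OR R2, R5  → R2 = 32 OR 148 = 180 (0b10110100)
  SHR R2, 3  → R2 = 180 >> 3 = 22
Final: R2 = 22

22


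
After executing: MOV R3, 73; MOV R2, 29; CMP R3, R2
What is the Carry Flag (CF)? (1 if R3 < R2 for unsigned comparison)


Register state trace:
  MOV R3, 73  → R3 = 73
  MOV R2, 29  → R2 = 29
  CMP R3, R2  → unsigned 73 - 29: no borrow
  73 >= 29, so CF = 0
CF = 0

0


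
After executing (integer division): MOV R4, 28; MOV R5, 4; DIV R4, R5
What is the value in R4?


Register state trace:
  MOV R4, 28  → R4 = 28
  MOV R5, 4  → R5 = 4
  DIV R4, R5  → R4 = 28 // 4 = 7
Final: R4 = 7

7


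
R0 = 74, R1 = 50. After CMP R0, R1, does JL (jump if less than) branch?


Trace:
  R0 = 74, R1 = 50
  CMP R0, R1  → compares 74 vs 50
  JL checks: is 74 less than 50?
  74 > 50, so condition is false
Branch taken: No

No


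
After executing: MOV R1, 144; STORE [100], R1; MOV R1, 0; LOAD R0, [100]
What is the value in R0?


Register and memory trace:
  MOV R1, 144  → R1 = 144
  STORE [100], R1  → mem[100] = 144
  MOV R1, 0  → R1 = 0
  LOAD R0, [100]  → R0 = mem[100] = 144
Final: R0 = 144

144


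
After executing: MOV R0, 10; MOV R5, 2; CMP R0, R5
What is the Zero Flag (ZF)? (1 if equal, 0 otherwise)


Register state trace:
  MOV R0, 10  → R0 = 10
  MOV R5, 2  → R5 = 2
  CMP R0, R5  → computes 10 - 2 = 8
  Result is nonzero, so values are not equal
ZF = 0

0


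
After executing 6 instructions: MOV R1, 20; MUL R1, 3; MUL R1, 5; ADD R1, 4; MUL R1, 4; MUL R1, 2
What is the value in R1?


Register state trace:
  MOV R1, 20  → R1 = 20
  MUL R1, 3  → R1 = 20 * 3 = 60
  MUL R1, 5  → R1 = 60 * 5 = 300
  ADD R1, 4  → R1 = 300 + 4 = 304
  MUL R1, 4  → R1 = 304 * 4 = 1216
  MUL R1, 2  → R1 = 1216 * 2 = 2432
Final: R1 = 2432

2432


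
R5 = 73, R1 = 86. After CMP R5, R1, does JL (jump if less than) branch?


Trace:
  R5 = 73, R1 = 86
  CMP R5, R1  → compares 73 vs 86
  JL checks: is 73 less than 86?
  73 < 86, so condition is true
Branch taken: Yes

Yes


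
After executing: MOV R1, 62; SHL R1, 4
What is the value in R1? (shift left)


Register state trace:
  MOV R1, 62  → R1 = 62
  SHL R1, 4  → R1 = 62 << 4 = 62 * 2^4 = 992
Final: R1 = 992

992


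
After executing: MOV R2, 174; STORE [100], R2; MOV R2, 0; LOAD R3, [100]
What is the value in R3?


Register and memory trace:
  MOV R2, 174  → R2 = 174
  STORE [100], R2  → mem[100] = 174
  MOV R2, 0  → R2 = 0
  LOAD R3, [100]  → R3 = mem[100] = 174
Final: R3 = 174

174


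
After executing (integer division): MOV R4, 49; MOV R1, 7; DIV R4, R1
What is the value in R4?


Register state trace:
  MOV R4, 49  → R4 = 49
  MOV R1, 7  → R1 = 7
  DIV R4, R1  → R4 = 49 // 7 = 7
Final: R4 = 7

7


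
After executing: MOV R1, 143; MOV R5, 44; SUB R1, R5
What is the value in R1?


Register state trace:
  MOV R1, 143  → R1 = 143
  MOV R5, 44  → R5 = 44
  SUB R1, R5  → R1 = 143 - 44 = 99
Final: R1 = 99

99


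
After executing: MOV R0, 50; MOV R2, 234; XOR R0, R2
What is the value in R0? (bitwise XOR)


Register state trace:
  MOV R0, 50  → R0 = 50 (0b00110010)
  MOV R2, 234  → R2 = 234 (0b11101010)
  XOR R0, R2  → R0 = 50 XOR 234 = 216 (0b11011000)
Final: R0 = 216

216


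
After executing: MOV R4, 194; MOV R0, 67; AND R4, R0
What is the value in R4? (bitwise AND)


Register state trace:
  MOV R4, 194  → R4 = 194 (0b11000010)
  MOV R0, 67  → R0 = 67 (0b01000011)
  AND R4, R0  → R4 = 194 AND 67 = 66 (0b01000010)
Final: R4 = 66

66


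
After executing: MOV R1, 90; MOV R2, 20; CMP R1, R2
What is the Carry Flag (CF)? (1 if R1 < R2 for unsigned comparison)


Register state trace:
  MOV R1, 90  → R1 = 90
  MOV R2, 20  → R2 = 20
  CMP R1, R2  → unsigned 90 - 20: no borrow
  90 >= 20, so CF = 0
CF = 0

0


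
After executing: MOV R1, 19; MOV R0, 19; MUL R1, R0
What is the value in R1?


Register state trace:
  MOV R1, 19  → R1 = 19
  MOV R0, 19  → R0 = 19
  MUL R1, R0  → R1 = 19 * 19 = 361
Final: R1 = 361

361


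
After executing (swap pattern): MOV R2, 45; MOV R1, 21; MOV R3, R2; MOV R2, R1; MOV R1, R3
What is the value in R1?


Register state trace (swap pattern):
  MOV R2, 45  → R2 = 45
  MOV R1, 21  → R1 = 21
  MOV R3, R2  → R3 = 45  (save R2)
  MOV R2, R1  → R2 = 21  (R2 gets R1's value)
  MOV R1, R3  → R1 = 45  (R1 gets saved value)
Final: R1 = 45

45


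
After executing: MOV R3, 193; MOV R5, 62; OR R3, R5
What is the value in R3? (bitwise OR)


Register state trace:
  MOV R3, 193  → R3 = 193 (0b11000001)
  MOV R5, 62  → R5 = 62 (0b00111110)
  OR R3, R5   → R3 = 193 OR 62 = 255 (0b11111111)
Final: R3 = 255

255


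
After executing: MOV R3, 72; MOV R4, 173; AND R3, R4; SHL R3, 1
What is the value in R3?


Register state trace:
  MOV R3, 72  → R3 = 72 (0b01001000)
  MOV R4, 173  → R4 = 173 (0b10101101)
  AND R3, R4  → R3 = 72 AND 173 = 8 (0b00001000)
  SHL R3, 1  → R3 = 8 << 1 = 16
Final: R3 = 16

16


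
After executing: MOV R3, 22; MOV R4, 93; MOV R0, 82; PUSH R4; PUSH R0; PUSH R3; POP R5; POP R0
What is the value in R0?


Stack trace (top is rightmost):
  MOV R3, 22  → R3 = 22
  MOV R4, 93  → R4 = 93
  MOV R0, 82  → R0 = 82
  PUSH R4  → stack: [93]
  PUSH R0  → stack: [93, 82]
  PUSH R3  → stack: [93, 82, 22]
  POP R5  → R5 = 22, stack: [93, 82]
  POP R0  → R0 = 82, stack: [93]
Final: R0 = 82

82


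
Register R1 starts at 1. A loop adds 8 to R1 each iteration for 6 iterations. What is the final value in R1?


Starting value: R1 = 1
  Iter 1: R1 = 1 + 8 = 9
  Iter 2: R1 = 9 + 8 = 17
  Iter 3: R1 = 17 + 8 = 25
  Iter 4: R1 = 25 + 8 = 33
  Iter 5: R1 = 33 + 8 = 41
  Iter 6: R1 = 41 + 8 = 49
Final: R1 = 49

49


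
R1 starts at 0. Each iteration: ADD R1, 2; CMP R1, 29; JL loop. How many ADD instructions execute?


Loop trace (R1 starts at 0, target 29, step 2):
  ADD #1: R1 = 0 + 2 = 2  → 2 < 29, loop
  ADD #2: R1 = 2 + 2 = 4  → 4 < 29, loop
  ADD #3: R1 = 4 + 2 = 6  → 6 < 29, loop
  ADD #4: R1 = 6 + 2 = 8  → 8 < 29, loop
  ADD #5: R1 = 8 + 2 = 10  → 10 < 29, loop
  ADD #6: R1 = 10 + 2 = 12  → 12 < 29, loop
  ADD #7: R1 = 12 + 2 = 14  → 14 < 29, loop
  ADD #8: R1 = 14 + 2 = 16  → 16 < 29, loop
  ADD #9: R1 = 16 + 2 = 18  → 18 < 29, loop
  ADD #10: R1 = 18 + 2 = 20  → 20 < 29, loop
  ADD #11: R1 = 20 + 2 = 22  → 22 < 29, loop
  ADD #12: R1 = 22 + 2 = 24  → 24 < 29, loop
  ADD #13: R1 = 24 + 2 = 26  → 26 < 29, loop
  ADD #14: R1 = 26 + 2 = 28  → 28 < 29, loop
  ADD #15: R1 = 28 + 2 = 30  → 30 >= 29, exit
Total ADD instructions: 15

15


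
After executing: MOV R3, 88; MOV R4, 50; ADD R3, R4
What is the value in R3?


Register state trace:
  MOV R3, 88  → R3 = 88
  MOV R4, 50  → R4 = 50
  ADD R3, R4  → R3 = 88 + 50 = 138
Final: R3 = 138

138


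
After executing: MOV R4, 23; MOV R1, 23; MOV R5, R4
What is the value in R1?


Register state trace:
  MOV R4, 23  → R4 = 23
  MOV R1, 23  → R1 = 23
  MOV R5, R4  → R5 = 23
Final: R1 = 23

23


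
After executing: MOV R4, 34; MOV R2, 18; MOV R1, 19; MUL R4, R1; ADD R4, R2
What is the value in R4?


Register state trace:
  MOV R4, 34  → R4 = 34
  MOV R2, 18  → R2 = 18
  MOV R1, 19  → R1 = 19
  MUL R4, R1  → R4 = 34 * 19 = 646
  ADD R4, R2  → R4 = 646 + 18 = 664
Final: R4 = 664

664


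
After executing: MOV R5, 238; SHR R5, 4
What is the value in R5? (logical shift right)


Register state trace:
  MOV R5, 238  → R5 = 238
  SHR R5, 4  → R5 = 238 >> 4 = 238 // 2^4 = 14
Final: R5 = 14

14


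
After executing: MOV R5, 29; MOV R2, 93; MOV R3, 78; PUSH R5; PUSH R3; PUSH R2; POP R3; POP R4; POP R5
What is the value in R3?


Stack trace (top is rightmost):
  MOV R5, 29  → R5 = 29
  MOV R2, 93  → R2 = 93
  MOV R3, 78  → R3 = 78
  PUSH R5  → stack: [29]
  PUSH R3  → stack: [29, 78]
  PUSH R2  → stack: [29, 78, 93]
  POP R3  → R3 = 93, stack: [29, 78]
  POP R4  → R4 = 78, stack: [29]
  POP R5  → R5 = 29, stack: []
Final: R3 = 93

93
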